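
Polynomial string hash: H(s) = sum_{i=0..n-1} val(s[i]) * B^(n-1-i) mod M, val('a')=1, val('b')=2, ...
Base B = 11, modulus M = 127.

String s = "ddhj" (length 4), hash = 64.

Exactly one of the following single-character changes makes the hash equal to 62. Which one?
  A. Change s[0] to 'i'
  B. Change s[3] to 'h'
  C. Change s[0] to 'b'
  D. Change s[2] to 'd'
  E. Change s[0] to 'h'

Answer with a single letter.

Answer: B

Derivation:
Option A: s[0]='d'->'i', delta=(9-4)*11^3 mod 127 = 51, hash=64+51 mod 127 = 115
Option B: s[3]='j'->'h', delta=(8-10)*11^0 mod 127 = 125, hash=64+125 mod 127 = 62 <-- target
Option C: s[0]='d'->'b', delta=(2-4)*11^3 mod 127 = 5, hash=64+5 mod 127 = 69
Option D: s[2]='h'->'d', delta=(4-8)*11^1 mod 127 = 83, hash=64+83 mod 127 = 20
Option E: s[0]='d'->'h', delta=(8-4)*11^3 mod 127 = 117, hash=64+117 mod 127 = 54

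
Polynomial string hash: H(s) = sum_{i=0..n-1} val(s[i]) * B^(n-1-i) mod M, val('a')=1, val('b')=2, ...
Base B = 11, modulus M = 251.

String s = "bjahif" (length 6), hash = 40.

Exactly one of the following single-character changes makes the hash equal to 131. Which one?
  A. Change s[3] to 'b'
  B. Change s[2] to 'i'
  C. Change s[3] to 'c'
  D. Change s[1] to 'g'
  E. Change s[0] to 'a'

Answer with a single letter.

Answer: E

Derivation:
Option A: s[3]='h'->'b', delta=(2-8)*11^2 mod 251 = 27, hash=40+27 mod 251 = 67
Option B: s[2]='a'->'i', delta=(9-1)*11^3 mod 251 = 106, hash=40+106 mod 251 = 146
Option C: s[3]='h'->'c', delta=(3-8)*11^2 mod 251 = 148, hash=40+148 mod 251 = 188
Option D: s[1]='j'->'g', delta=(7-10)*11^4 mod 251 = 2, hash=40+2 mod 251 = 42
Option E: s[0]='b'->'a', delta=(1-2)*11^5 mod 251 = 91, hash=40+91 mod 251 = 131 <-- target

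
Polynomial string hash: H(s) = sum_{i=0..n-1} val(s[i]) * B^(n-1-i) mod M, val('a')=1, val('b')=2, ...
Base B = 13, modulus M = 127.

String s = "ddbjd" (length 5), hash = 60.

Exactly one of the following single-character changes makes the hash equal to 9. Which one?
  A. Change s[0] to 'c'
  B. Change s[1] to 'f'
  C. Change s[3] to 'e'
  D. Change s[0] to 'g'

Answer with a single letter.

Answer: B

Derivation:
Option A: s[0]='d'->'c', delta=(3-4)*13^4 mod 127 = 14, hash=60+14 mod 127 = 74
Option B: s[1]='d'->'f', delta=(6-4)*13^3 mod 127 = 76, hash=60+76 mod 127 = 9 <-- target
Option C: s[3]='j'->'e', delta=(5-10)*13^1 mod 127 = 62, hash=60+62 mod 127 = 122
Option D: s[0]='d'->'g', delta=(7-4)*13^4 mod 127 = 85, hash=60+85 mod 127 = 18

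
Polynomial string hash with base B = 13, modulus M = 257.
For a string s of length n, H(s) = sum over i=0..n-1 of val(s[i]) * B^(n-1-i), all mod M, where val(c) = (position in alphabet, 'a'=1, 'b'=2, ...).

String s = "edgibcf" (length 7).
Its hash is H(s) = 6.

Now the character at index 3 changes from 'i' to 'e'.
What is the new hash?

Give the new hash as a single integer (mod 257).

val('i') = 9, val('e') = 5
Position k = 3, exponent = n-1-k = 3
B^3 mod M = 13^3 mod 257 = 141
Delta = (5 - 9) * 141 mod 257 = 207
New hash = (6 + 207) mod 257 = 213

Answer: 213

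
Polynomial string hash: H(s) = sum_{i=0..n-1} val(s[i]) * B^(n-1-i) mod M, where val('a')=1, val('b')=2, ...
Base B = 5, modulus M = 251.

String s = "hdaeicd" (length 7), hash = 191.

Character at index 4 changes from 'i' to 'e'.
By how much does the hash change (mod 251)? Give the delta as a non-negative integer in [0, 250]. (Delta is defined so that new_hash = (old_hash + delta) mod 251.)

Answer: 151

Derivation:
Delta formula: (val(new) - val(old)) * B^(n-1-k) mod M
  val('e') - val('i') = 5 - 9 = -4
  B^(n-1-k) = 5^2 mod 251 = 25
  Delta = -4 * 25 mod 251 = 151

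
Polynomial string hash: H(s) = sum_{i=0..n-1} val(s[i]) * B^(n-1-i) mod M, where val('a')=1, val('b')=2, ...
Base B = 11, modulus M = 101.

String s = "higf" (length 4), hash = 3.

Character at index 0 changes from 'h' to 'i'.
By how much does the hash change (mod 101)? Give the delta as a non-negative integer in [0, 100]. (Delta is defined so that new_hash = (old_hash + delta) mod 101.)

Delta formula: (val(new) - val(old)) * B^(n-1-k) mod M
  val('i') - val('h') = 9 - 8 = 1
  B^(n-1-k) = 11^3 mod 101 = 18
  Delta = 1 * 18 mod 101 = 18

Answer: 18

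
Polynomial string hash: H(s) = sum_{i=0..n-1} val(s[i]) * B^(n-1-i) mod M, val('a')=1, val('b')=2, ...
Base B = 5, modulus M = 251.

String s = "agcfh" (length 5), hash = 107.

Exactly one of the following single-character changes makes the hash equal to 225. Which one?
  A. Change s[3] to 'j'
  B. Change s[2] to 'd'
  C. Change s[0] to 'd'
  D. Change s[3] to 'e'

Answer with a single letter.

Answer: C

Derivation:
Option A: s[3]='f'->'j', delta=(10-6)*5^1 mod 251 = 20, hash=107+20 mod 251 = 127
Option B: s[2]='c'->'d', delta=(4-3)*5^2 mod 251 = 25, hash=107+25 mod 251 = 132
Option C: s[0]='a'->'d', delta=(4-1)*5^4 mod 251 = 118, hash=107+118 mod 251 = 225 <-- target
Option D: s[3]='f'->'e', delta=(5-6)*5^1 mod 251 = 246, hash=107+246 mod 251 = 102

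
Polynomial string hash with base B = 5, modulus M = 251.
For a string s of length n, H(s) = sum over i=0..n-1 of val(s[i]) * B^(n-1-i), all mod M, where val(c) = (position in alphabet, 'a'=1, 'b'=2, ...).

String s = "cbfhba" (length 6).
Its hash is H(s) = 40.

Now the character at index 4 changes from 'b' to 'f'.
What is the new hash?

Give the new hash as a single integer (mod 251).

Answer: 60

Derivation:
val('b') = 2, val('f') = 6
Position k = 4, exponent = n-1-k = 1
B^1 mod M = 5^1 mod 251 = 5
Delta = (6 - 2) * 5 mod 251 = 20
New hash = (40 + 20) mod 251 = 60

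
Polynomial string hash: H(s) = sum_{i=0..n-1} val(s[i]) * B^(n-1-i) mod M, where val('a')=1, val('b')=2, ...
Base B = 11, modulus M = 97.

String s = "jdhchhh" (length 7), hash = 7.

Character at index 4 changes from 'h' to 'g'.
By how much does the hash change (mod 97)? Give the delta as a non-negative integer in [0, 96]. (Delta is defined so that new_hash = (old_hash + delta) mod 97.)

Delta formula: (val(new) - val(old)) * B^(n-1-k) mod M
  val('g') - val('h') = 7 - 8 = -1
  B^(n-1-k) = 11^2 mod 97 = 24
  Delta = -1 * 24 mod 97 = 73

Answer: 73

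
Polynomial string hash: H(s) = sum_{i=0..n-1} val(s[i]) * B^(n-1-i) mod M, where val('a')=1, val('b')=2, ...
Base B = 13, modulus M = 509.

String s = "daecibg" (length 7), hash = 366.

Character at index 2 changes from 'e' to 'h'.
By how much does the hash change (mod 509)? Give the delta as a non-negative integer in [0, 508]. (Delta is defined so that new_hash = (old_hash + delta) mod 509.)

Answer: 171

Derivation:
Delta formula: (val(new) - val(old)) * B^(n-1-k) mod M
  val('h') - val('e') = 8 - 5 = 3
  B^(n-1-k) = 13^4 mod 509 = 57
  Delta = 3 * 57 mod 509 = 171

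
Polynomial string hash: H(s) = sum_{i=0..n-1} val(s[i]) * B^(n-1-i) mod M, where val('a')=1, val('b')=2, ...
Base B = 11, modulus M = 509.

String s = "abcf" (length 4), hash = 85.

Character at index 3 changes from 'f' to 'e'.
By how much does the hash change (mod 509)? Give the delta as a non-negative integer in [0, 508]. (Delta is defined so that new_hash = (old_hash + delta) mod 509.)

Delta formula: (val(new) - val(old)) * B^(n-1-k) mod M
  val('e') - val('f') = 5 - 6 = -1
  B^(n-1-k) = 11^0 mod 509 = 1
  Delta = -1 * 1 mod 509 = 508

Answer: 508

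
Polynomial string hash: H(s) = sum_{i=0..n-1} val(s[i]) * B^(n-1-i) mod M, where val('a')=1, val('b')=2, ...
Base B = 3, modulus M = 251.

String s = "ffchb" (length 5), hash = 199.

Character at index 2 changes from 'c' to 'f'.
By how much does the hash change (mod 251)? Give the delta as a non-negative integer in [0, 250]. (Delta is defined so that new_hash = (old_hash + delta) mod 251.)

Delta formula: (val(new) - val(old)) * B^(n-1-k) mod M
  val('f') - val('c') = 6 - 3 = 3
  B^(n-1-k) = 3^2 mod 251 = 9
  Delta = 3 * 9 mod 251 = 27

Answer: 27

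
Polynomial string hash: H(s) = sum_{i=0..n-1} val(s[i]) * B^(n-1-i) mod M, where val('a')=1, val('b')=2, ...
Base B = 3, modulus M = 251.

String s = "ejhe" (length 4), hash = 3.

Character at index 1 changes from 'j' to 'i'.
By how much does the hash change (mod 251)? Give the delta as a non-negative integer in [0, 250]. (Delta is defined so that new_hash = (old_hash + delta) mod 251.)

Answer: 242

Derivation:
Delta formula: (val(new) - val(old)) * B^(n-1-k) mod M
  val('i') - val('j') = 9 - 10 = -1
  B^(n-1-k) = 3^2 mod 251 = 9
  Delta = -1 * 9 mod 251 = 242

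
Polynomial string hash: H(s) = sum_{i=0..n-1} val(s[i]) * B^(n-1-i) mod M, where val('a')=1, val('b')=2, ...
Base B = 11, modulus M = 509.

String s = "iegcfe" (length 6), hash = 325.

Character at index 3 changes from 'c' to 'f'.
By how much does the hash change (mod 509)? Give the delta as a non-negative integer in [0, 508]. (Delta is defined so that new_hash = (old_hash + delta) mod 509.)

Answer: 363

Derivation:
Delta formula: (val(new) - val(old)) * B^(n-1-k) mod M
  val('f') - val('c') = 6 - 3 = 3
  B^(n-1-k) = 11^2 mod 509 = 121
  Delta = 3 * 121 mod 509 = 363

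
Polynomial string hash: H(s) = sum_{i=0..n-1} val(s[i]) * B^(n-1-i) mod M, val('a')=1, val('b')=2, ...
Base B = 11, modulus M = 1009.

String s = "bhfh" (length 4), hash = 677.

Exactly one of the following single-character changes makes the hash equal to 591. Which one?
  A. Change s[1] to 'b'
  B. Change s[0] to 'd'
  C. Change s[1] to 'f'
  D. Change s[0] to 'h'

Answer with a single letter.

Option A: s[1]='h'->'b', delta=(2-8)*11^2 mod 1009 = 283, hash=677+283 mod 1009 = 960
Option B: s[0]='b'->'d', delta=(4-2)*11^3 mod 1009 = 644, hash=677+644 mod 1009 = 312
Option C: s[1]='h'->'f', delta=(6-8)*11^2 mod 1009 = 767, hash=677+767 mod 1009 = 435
Option D: s[0]='b'->'h', delta=(8-2)*11^3 mod 1009 = 923, hash=677+923 mod 1009 = 591 <-- target

Answer: D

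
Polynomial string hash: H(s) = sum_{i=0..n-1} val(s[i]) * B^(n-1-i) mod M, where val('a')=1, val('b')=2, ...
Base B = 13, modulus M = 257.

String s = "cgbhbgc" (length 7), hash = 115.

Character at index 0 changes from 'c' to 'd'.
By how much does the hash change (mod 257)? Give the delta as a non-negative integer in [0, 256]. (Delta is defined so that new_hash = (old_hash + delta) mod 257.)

Delta formula: (val(new) - val(old)) * B^(n-1-k) mod M
  val('d') - val('c') = 4 - 3 = 1
  B^(n-1-k) = 13^6 mod 257 = 92
  Delta = 1 * 92 mod 257 = 92

Answer: 92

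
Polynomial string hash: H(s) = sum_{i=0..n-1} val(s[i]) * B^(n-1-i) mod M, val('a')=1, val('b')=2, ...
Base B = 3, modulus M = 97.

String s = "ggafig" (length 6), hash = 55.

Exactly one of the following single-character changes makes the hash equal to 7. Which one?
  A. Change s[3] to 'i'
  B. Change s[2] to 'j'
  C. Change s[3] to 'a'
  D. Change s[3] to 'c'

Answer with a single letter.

Option A: s[3]='f'->'i', delta=(9-6)*3^2 mod 97 = 27, hash=55+27 mod 97 = 82
Option B: s[2]='a'->'j', delta=(10-1)*3^3 mod 97 = 49, hash=55+49 mod 97 = 7 <-- target
Option C: s[3]='f'->'a', delta=(1-6)*3^2 mod 97 = 52, hash=55+52 mod 97 = 10
Option D: s[3]='f'->'c', delta=(3-6)*3^2 mod 97 = 70, hash=55+70 mod 97 = 28

Answer: B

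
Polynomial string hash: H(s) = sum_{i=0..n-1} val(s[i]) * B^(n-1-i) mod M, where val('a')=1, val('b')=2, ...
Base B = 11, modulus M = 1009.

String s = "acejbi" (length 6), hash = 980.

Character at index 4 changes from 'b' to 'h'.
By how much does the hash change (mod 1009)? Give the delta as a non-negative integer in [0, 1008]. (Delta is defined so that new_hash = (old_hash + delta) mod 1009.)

Delta formula: (val(new) - val(old)) * B^(n-1-k) mod M
  val('h') - val('b') = 8 - 2 = 6
  B^(n-1-k) = 11^1 mod 1009 = 11
  Delta = 6 * 11 mod 1009 = 66

Answer: 66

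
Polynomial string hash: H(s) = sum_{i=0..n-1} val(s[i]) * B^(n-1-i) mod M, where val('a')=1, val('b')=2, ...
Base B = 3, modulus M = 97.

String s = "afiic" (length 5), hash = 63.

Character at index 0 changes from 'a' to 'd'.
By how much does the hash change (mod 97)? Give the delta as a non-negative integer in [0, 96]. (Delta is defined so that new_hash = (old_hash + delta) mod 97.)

Answer: 49

Derivation:
Delta formula: (val(new) - val(old)) * B^(n-1-k) mod M
  val('d') - val('a') = 4 - 1 = 3
  B^(n-1-k) = 3^4 mod 97 = 81
  Delta = 3 * 81 mod 97 = 49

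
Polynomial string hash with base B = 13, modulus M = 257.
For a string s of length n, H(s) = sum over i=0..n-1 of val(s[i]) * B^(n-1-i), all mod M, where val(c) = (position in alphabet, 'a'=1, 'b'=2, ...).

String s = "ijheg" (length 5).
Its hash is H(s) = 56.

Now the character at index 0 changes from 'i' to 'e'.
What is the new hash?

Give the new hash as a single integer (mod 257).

Answer: 177

Derivation:
val('i') = 9, val('e') = 5
Position k = 0, exponent = n-1-k = 4
B^4 mod M = 13^4 mod 257 = 34
Delta = (5 - 9) * 34 mod 257 = 121
New hash = (56 + 121) mod 257 = 177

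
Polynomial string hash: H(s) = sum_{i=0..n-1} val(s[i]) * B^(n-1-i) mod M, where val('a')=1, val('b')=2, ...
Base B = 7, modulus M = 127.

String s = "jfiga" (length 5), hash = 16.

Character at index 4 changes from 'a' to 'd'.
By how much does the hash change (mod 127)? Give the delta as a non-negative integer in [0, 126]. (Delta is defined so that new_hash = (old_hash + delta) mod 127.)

Delta formula: (val(new) - val(old)) * B^(n-1-k) mod M
  val('d') - val('a') = 4 - 1 = 3
  B^(n-1-k) = 7^0 mod 127 = 1
  Delta = 3 * 1 mod 127 = 3

Answer: 3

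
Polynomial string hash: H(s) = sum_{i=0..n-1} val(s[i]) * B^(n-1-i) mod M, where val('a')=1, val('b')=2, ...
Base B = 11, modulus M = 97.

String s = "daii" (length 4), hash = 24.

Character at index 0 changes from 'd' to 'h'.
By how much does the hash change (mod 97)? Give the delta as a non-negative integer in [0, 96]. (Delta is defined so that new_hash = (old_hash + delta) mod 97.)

Answer: 86

Derivation:
Delta formula: (val(new) - val(old)) * B^(n-1-k) mod M
  val('h') - val('d') = 8 - 4 = 4
  B^(n-1-k) = 11^3 mod 97 = 70
  Delta = 4 * 70 mod 97 = 86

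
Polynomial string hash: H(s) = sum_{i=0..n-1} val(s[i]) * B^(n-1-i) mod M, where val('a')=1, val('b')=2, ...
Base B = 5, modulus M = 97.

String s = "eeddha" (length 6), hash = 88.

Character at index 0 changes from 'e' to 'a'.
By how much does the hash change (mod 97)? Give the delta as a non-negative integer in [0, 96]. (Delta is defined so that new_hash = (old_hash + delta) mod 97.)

Answer: 13

Derivation:
Delta formula: (val(new) - val(old)) * B^(n-1-k) mod M
  val('a') - val('e') = 1 - 5 = -4
  B^(n-1-k) = 5^5 mod 97 = 21
  Delta = -4 * 21 mod 97 = 13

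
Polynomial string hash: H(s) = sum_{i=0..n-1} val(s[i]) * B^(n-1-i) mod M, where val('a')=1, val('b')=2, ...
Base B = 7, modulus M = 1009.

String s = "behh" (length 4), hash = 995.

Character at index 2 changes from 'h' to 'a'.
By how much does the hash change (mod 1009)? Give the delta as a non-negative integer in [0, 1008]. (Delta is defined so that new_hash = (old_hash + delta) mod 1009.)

Delta formula: (val(new) - val(old)) * B^(n-1-k) mod M
  val('a') - val('h') = 1 - 8 = -7
  B^(n-1-k) = 7^1 mod 1009 = 7
  Delta = -7 * 7 mod 1009 = 960

Answer: 960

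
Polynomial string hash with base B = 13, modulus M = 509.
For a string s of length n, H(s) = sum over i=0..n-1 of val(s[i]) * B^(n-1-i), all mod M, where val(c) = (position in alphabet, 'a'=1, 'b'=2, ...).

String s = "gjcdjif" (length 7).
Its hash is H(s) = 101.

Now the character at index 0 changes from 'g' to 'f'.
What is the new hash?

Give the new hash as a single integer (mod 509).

val('g') = 7, val('f') = 6
Position k = 0, exponent = n-1-k = 6
B^6 mod M = 13^6 mod 509 = 471
Delta = (6 - 7) * 471 mod 509 = 38
New hash = (101 + 38) mod 509 = 139

Answer: 139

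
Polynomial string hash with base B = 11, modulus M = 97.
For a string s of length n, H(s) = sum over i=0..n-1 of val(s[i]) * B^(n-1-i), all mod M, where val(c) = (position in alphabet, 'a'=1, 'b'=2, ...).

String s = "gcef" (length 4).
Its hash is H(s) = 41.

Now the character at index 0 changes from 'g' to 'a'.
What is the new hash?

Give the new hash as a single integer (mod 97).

Answer: 9

Derivation:
val('g') = 7, val('a') = 1
Position k = 0, exponent = n-1-k = 3
B^3 mod M = 11^3 mod 97 = 70
Delta = (1 - 7) * 70 mod 97 = 65
New hash = (41 + 65) mod 97 = 9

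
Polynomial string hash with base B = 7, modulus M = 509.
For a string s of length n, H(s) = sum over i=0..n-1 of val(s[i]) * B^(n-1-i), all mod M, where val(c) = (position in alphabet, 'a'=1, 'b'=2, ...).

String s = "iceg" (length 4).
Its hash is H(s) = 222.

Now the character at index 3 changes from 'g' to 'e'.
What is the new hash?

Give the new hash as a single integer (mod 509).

val('g') = 7, val('e') = 5
Position k = 3, exponent = n-1-k = 0
B^0 mod M = 7^0 mod 509 = 1
Delta = (5 - 7) * 1 mod 509 = 507
New hash = (222 + 507) mod 509 = 220

Answer: 220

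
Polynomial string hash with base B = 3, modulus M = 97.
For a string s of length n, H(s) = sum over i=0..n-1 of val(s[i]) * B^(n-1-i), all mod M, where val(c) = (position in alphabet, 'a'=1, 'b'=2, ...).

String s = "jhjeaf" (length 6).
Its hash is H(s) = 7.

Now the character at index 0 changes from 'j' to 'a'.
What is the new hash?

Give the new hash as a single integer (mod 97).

Answer: 51

Derivation:
val('j') = 10, val('a') = 1
Position k = 0, exponent = n-1-k = 5
B^5 mod M = 3^5 mod 97 = 49
Delta = (1 - 10) * 49 mod 97 = 44
New hash = (7 + 44) mod 97 = 51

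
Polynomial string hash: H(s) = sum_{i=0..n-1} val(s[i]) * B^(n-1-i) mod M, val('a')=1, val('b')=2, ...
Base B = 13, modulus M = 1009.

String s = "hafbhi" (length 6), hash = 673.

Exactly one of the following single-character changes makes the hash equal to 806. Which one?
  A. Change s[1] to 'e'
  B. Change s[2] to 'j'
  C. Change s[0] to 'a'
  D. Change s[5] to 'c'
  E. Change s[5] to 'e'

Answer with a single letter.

Answer: C

Derivation:
Option A: s[1]='a'->'e', delta=(5-1)*13^4 mod 1009 = 227, hash=673+227 mod 1009 = 900
Option B: s[2]='f'->'j', delta=(10-6)*13^3 mod 1009 = 716, hash=673+716 mod 1009 = 380
Option C: s[0]='h'->'a', delta=(1-8)*13^5 mod 1009 = 133, hash=673+133 mod 1009 = 806 <-- target
Option D: s[5]='i'->'c', delta=(3-9)*13^0 mod 1009 = 1003, hash=673+1003 mod 1009 = 667
Option E: s[5]='i'->'e', delta=(5-9)*13^0 mod 1009 = 1005, hash=673+1005 mod 1009 = 669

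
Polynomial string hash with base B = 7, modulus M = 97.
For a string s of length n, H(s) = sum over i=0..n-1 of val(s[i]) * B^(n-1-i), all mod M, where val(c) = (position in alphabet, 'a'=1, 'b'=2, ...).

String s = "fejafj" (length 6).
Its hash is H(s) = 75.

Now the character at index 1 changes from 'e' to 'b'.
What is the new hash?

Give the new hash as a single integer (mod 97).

val('e') = 5, val('b') = 2
Position k = 1, exponent = n-1-k = 4
B^4 mod M = 7^4 mod 97 = 73
Delta = (2 - 5) * 73 mod 97 = 72
New hash = (75 + 72) mod 97 = 50

Answer: 50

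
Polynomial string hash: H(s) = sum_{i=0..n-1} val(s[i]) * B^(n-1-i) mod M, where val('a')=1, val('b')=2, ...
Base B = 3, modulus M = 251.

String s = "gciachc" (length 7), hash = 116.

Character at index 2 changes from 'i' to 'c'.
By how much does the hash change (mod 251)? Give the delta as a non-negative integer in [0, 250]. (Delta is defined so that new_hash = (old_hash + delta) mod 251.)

Answer: 16

Derivation:
Delta formula: (val(new) - val(old)) * B^(n-1-k) mod M
  val('c') - val('i') = 3 - 9 = -6
  B^(n-1-k) = 3^4 mod 251 = 81
  Delta = -6 * 81 mod 251 = 16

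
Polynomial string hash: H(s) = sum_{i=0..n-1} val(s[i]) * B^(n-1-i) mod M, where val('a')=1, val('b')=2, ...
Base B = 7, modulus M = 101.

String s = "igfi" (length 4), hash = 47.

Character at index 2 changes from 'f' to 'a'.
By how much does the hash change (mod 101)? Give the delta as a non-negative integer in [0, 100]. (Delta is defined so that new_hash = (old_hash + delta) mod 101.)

Delta formula: (val(new) - val(old)) * B^(n-1-k) mod M
  val('a') - val('f') = 1 - 6 = -5
  B^(n-1-k) = 7^1 mod 101 = 7
  Delta = -5 * 7 mod 101 = 66

Answer: 66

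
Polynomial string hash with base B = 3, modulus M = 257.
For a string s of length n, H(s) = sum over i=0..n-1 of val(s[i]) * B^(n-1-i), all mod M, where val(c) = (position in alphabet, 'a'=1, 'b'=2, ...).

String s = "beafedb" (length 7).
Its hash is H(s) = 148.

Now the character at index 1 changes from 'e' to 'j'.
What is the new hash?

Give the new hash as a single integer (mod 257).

val('e') = 5, val('j') = 10
Position k = 1, exponent = n-1-k = 5
B^5 mod M = 3^5 mod 257 = 243
Delta = (10 - 5) * 243 mod 257 = 187
New hash = (148 + 187) mod 257 = 78

Answer: 78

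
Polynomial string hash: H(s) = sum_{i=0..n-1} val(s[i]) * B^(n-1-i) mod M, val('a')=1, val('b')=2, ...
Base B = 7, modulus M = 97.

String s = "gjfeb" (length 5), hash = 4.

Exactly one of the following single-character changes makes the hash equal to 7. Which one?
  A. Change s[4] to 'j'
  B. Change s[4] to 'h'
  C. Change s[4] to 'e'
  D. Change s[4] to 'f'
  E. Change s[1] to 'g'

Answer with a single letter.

Option A: s[4]='b'->'j', delta=(10-2)*7^0 mod 97 = 8, hash=4+8 mod 97 = 12
Option B: s[4]='b'->'h', delta=(8-2)*7^0 mod 97 = 6, hash=4+6 mod 97 = 10
Option C: s[4]='b'->'e', delta=(5-2)*7^0 mod 97 = 3, hash=4+3 mod 97 = 7 <-- target
Option D: s[4]='b'->'f', delta=(6-2)*7^0 mod 97 = 4, hash=4+4 mod 97 = 8
Option E: s[1]='j'->'g', delta=(7-10)*7^3 mod 97 = 38, hash=4+38 mod 97 = 42

Answer: C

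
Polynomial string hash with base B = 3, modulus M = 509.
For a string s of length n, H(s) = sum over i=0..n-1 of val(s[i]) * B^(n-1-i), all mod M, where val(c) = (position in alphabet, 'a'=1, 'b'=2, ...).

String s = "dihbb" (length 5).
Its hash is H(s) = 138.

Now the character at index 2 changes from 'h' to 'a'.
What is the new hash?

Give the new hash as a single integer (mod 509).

val('h') = 8, val('a') = 1
Position k = 2, exponent = n-1-k = 2
B^2 mod M = 3^2 mod 509 = 9
Delta = (1 - 8) * 9 mod 509 = 446
New hash = (138 + 446) mod 509 = 75

Answer: 75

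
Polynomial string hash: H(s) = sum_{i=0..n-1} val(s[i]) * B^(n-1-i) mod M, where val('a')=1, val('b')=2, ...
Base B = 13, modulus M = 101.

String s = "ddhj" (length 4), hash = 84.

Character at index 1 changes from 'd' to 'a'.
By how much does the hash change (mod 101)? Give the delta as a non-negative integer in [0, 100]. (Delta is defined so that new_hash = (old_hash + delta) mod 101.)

Delta formula: (val(new) - val(old)) * B^(n-1-k) mod M
  val('a') - val('d') = 1 - 4 = -3
  B^(n-1-k) = 13^2 mod 101 = 68
  Delta = -3 * 68 mod 101 = 99

Answer: 99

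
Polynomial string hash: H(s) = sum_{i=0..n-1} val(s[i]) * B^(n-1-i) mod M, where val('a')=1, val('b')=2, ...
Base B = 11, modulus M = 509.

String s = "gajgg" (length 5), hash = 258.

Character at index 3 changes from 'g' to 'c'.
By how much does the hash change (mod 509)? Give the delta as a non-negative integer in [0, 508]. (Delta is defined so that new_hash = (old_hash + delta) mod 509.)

Answer: 465

Derivation:
Delta formula: (val(new) - val(old)) * B^(n-1-k) mod M
  val('c') - val('g') = 3 - 7 = -4
  B^(n-1-k) = 11^1 mod 509 = 11
  Delta = -4 * 11 mod 509 = 465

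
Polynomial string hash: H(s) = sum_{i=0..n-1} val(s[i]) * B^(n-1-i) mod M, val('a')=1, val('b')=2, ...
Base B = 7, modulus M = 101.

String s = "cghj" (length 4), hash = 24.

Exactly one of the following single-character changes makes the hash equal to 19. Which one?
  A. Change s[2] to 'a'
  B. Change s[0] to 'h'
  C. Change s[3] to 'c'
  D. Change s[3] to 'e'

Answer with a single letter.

Answer: D

Derivation:
Option A: s[2]='h'->'a', delta=(1-8)*7^1 mod 101 = 52, hash=24+52 mod 101 = 76
Option B: s[0]='c'->'h', delta=(8-3)*7^3 mod 101 = 99, hash=24+99 mod 101 = 22
Option C: s[3]='j'->'c', delta=(3-10)*7^0 mod 101 = 94, hash=24+94 mod 101 = 17
Option D: s[3]='j'->'e', delta=(5-10)*7^0 mod 101 = 96, hash=24+96 mod 101 = 19 <-- target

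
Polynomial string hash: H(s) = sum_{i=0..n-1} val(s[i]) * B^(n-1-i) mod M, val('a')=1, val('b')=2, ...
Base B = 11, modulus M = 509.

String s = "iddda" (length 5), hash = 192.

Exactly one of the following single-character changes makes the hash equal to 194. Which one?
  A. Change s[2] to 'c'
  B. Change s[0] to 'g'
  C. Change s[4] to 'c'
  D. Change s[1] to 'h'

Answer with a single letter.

Option A: s[2]='d'->'c', delta=(3-4)*11^2 mod 509 = 388, hash=192+388 mod 509 = 71
Option B: s[0]='i'->'g', delta=(7-9)*11^4 mod 509 = 240, hash=192+240 mod 509 = 432
Option C: s[4]='a'->'c', delta=(3-1)*11^0 mod 509 = 2, hash=192+2 mod 509 = 194 <-- target
Option D: s[1]='d'->'h', delta=(8-4)*11^3 mod 509 = 234, hash=192+234 mod 509 = 426

Answer: C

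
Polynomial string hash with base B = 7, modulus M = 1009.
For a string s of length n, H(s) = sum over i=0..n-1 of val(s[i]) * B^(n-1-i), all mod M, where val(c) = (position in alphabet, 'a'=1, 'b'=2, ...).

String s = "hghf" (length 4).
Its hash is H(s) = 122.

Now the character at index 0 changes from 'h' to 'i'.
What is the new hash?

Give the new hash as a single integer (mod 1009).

val('h') = 8, val('i') = 9
Position k = 0, exponent = n-1-k = 3
B^3 mod M = 7^3 mod 1009 = 343
Delta = (9 - 8) * 343 mod 1009 = 343
New hash = (122 + 343) mod 1009 = 465

Answer: 465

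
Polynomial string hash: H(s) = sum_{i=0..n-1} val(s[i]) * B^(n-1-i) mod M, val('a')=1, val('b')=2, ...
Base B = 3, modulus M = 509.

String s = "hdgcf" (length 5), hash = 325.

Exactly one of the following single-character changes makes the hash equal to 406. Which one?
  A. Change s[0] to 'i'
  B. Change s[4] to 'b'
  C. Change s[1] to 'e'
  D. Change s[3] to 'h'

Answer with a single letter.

Option A: s[0]='h'->'i', delta=(9-8)*3^4 mod 509 = 81, hash=325+81 mod 509 = 406 <-- target
Option B: s[4]='f'->'b', delta=(2-6)*3^0 mod 509 = 505, hash=325+505 mod 509 = 321
Option C: s[1]='d'->'e', delta=(5-4)*3^3 mod 509 = 27, hash=325+27 mod 509 = 352
Option D: s[3]='c'->'h', delta=(8-3)*3^1 mod 509 = 15, hash=325+15 mod 509 = 340

Answer: A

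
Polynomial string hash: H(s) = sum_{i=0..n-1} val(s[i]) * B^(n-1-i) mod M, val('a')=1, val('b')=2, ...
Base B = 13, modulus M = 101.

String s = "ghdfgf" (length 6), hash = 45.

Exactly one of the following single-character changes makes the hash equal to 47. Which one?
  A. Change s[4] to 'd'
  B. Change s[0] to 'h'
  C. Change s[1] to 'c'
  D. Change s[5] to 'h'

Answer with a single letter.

Answer: D

Derivation:
Option A: s[4]='g'->'d', delta=(4-7)*13^1 mod 101 = 62, hash=45+62 mod 101 = 6
Option B: s[0]='g'->'h', delta=(8-7)*13^5 mod 101 = 17, hash=45+17 mod 101 = 62
Option C: s[1]='h'->'c', delta=(3-8)*13^4 mod 101 = 9, hash=45+9 mod 101 = 54
Option D: s[5]='f'->'h', delta=(8-6)*13^0 mod 101 = 2, hash=45+2 mod 101 = 47 <-- target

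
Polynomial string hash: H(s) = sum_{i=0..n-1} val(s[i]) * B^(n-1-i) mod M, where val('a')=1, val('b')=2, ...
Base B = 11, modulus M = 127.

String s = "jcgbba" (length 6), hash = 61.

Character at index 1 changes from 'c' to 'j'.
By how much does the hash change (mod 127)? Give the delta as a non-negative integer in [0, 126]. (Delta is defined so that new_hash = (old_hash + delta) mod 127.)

Delta formula: (val(new) - val(old)) * B^(n-1-k) mod M
  val('j') - val('c') = 10 - 3 = 7
  B^(n-1-k) = 11^4 mod 127 = 36
  Delta = 7 * 36 mod 127 = 125

Answer: 125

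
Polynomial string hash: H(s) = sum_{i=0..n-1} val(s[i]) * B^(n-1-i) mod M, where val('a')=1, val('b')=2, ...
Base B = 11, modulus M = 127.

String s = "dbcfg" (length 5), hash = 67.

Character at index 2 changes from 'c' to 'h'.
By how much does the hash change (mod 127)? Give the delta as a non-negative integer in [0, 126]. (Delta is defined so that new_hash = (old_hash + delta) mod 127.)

Answer: 97

Derivation:
Delta formula: (val(new) - val(old)) * B^(n-1-k) mod M
  val('h') - val('c') = 8 - 3 = 5
  B^(n-1-k) = 11^2 mod 127 = 121
  Delta = 5 * 121 mod 127 = 97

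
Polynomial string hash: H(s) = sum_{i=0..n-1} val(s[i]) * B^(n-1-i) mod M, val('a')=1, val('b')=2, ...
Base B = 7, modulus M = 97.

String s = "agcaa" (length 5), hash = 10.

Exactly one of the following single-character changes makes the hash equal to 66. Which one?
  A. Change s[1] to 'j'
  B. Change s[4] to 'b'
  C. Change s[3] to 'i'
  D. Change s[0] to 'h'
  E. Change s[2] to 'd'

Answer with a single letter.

Option A: s[1]='g'->'j', delta=(10-7)*7^3 mod 97 = 59, hash=10+59 mod 97 = 69
Option B: s[4]='a'->'b', delta=(2-1)*7^0 mod 97 = 1, hash=10+1 mod 97 = 11
Option C: s[3]='a'->'i', delta=(9-1)*7^1 mod 97 = 56, hash=10+56 mod 97 = 66 <-- target
Option D: s[0]='a'->'h', delta=(8-1)*7^4 mod 97 = 26, hash=10+26 mod 97 = 36
Option E: s[2]='c'->'d', delta=(4-3)*7^2 mod 97 = 49, hash=10+49 mod 97 = 59

Answer: C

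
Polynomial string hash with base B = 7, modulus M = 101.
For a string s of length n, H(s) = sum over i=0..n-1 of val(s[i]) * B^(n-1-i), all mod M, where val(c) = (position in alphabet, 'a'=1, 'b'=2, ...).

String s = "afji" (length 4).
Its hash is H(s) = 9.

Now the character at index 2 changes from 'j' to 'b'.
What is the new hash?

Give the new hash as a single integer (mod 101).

Answer: 54

Derivation:
val('j') = 10, val('b') = 2
Position k = 2, exponent = n-1-k = 1
B^1 mod M = 7^1 mod 101 = 7
Delta = (2 - 10) * 7 mod 101 = 45
New hash = (9 + 45) mod 101 = 54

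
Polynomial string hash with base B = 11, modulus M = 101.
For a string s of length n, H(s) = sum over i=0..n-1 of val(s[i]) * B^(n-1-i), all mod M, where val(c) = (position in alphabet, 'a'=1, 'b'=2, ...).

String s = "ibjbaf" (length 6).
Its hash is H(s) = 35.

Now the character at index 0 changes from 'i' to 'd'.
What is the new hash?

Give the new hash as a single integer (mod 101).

Answer: 53

Derivation:
val('i') = 9, val('d') = 4
Position k = 0, exponent = n-1-k = 5
B^5 mod M = 11^5 mod 101 = 57
Delta = (4 - 9) * 57 mod 101 = 18
New hash = (35 + 18) mod 101 = 53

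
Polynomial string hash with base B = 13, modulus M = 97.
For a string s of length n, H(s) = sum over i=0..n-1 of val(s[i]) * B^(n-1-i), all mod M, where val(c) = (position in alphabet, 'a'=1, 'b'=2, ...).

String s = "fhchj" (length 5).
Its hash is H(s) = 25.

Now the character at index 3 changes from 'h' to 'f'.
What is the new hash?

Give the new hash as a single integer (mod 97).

val('h') = 8, val('f') = 6
Position k = 3, exponent = n-1-k = 1
B^1 mod M = 13^1 mod 97 = 13
Delta = (6 - 8) * 13 mod 97 = 71
New hash = (25 + 71) mod 97 = 96

Answer: 96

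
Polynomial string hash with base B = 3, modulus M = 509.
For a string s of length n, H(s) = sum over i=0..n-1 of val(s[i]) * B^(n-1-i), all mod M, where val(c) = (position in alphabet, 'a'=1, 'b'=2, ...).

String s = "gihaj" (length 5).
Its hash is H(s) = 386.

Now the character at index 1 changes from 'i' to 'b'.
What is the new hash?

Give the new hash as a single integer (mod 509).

val('i') = 9, val('b') = 2
Position k = 1, exponent = n-1-k = 3
B^3 mod M = 3^3 mod 509 = 27
Delta = (2 - 9) * 27 mod 509 = 320
New hash = (386 + 320) mod 509 = 197

Answer: 197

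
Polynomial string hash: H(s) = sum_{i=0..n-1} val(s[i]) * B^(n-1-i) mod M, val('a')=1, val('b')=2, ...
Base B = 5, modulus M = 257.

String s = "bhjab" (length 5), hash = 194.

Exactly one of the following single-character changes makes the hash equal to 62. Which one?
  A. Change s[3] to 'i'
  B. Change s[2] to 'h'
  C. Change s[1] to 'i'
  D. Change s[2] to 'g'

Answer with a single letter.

Option A: s[3]='a'->'i', delta=(9-1)*5^1 mod 257 = 40, hash=194+40 mod 257 = 234
Option B: s[2]='j'->'h', delta=(8-10)*5^2 mod 257 = 207, hash=194+207 mod 257 = 144
Option C: s[1]='h'->'i', delta=(9-8)*5^3 mod 257 = 125, hash=194+125 mod 257 = 62 <-- target
Option D: s[2]='j'->'g', delta=(7-10)*5^2 mod 257 = 182, hash=194+182 mod 257 = 119

Answer: C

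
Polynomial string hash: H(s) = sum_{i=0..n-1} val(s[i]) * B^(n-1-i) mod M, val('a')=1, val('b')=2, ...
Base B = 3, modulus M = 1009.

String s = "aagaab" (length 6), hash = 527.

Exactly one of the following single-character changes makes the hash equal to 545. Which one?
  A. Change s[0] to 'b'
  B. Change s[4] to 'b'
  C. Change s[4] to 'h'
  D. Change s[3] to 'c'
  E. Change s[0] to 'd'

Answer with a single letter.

Option A: s[0]='a'->'b', delta=(2-1)*3^5 mod 1009 = 243, hash=527+243 mod 1009 = 770
Option B: s[4]='a'->'b', delta=(2-1)*3^1 mod 1009 = 3, hash=527+3 mod 1009 = 530
Option C: s[4]='a'->'h', delta=(8-1)*3^1 mod 1009 = 21, hash=527+21 mod 1009 = 548
Option D: s[3]='a'->'c', delta=(3-1)*3^2 mod 1009 = 18, hash=527+18 mod 1009 = 545 <-- target
Option E: s[0]='a'->'d', delta=(4-1)*3^5 mod 1009 = 729, hash=527+729 mod 1009 = 247

Answer: D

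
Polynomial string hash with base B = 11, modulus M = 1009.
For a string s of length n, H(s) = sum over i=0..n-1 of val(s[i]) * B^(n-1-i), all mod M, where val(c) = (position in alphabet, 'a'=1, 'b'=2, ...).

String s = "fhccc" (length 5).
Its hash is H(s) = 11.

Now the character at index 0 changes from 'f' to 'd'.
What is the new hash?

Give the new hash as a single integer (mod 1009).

Answer: 999

Derivation:
val('f') = 6, val('d') = 4
Position k = 0, exponent = n-1-k = 4
B^4 mod M = 11^4 mod 1009 = 515
Delta = (4 - 6) * 515 mod 1009 = 988
New hash = (11 + 988) mod 1009 = 999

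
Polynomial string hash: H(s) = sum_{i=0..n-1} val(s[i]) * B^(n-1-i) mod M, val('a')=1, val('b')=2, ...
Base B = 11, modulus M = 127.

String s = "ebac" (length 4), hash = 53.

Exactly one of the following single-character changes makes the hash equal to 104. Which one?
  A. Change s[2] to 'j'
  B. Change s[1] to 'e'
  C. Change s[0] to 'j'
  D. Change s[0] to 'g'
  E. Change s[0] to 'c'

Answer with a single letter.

Option A: s[2]='a'->'j', delta=(10-1)*11^1 mod 127 = 99, hash=53+99 mod 127 = 25
Option B: s[1]='b'->'e', delta=(5-2)*11^2 mod 127 = 109, hash=53+109 mod 127 = 35
Option C: s[0]='e'->'j', delta=(10-5)*11^3 mod 127 = 51, hash=53+51 mod 127 = 104 <-- target
Option D: s[0]='e'->'g', delta=(7-5)*11^3 mod 127 = 122, hash=53+122 mod 127 = 48
Option E: s[0]='e'->'c', delta=(3-5)*11^3 mod 127 = 5, hash=53+5 mod 127 = 58

Answer: C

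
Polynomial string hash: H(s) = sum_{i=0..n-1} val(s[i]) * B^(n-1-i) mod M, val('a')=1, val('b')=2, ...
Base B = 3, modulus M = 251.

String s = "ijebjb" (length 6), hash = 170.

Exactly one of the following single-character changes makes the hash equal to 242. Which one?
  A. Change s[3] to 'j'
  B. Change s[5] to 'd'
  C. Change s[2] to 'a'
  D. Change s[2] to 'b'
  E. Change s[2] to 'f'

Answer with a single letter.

Option A: s[3]='b'->'j', delta=(10-2)*3^2 mod 251 = 72, hash=170+72 mod 251 = 242 <-- target
Option B: s[5]='b'->'d', delta=(4-2)*3^0 mod 251 = 2, hash=170+2 mod 251 = 172
Option C: s[2]='e'->'a', delta=(1-5)*3^3 mod 251 = 143, hash=170+143 mod 251 = 62
Option D: s[2]='e'->'b', delta=(2-5)*3^3 mod 251 = 170, hash=170+170 mod 251 = 89
Option E: s[2]='e'->'f', delta=(6-5)*3^3 mod 251 = 27, hash=170+27 mod 251 = 197

Answer: A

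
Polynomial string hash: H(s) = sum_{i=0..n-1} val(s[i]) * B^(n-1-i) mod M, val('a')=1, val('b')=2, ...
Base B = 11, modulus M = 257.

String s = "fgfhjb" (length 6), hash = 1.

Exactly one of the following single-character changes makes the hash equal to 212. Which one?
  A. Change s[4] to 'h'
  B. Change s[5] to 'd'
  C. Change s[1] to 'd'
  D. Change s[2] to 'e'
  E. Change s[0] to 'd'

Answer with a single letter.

Answer: D

Derivation:
Option A: s[4]='j'->'h', delta=(8-10)*11^1 mod 257 = 235, hash=1+235 mod 257 = 236
Option B: s[5]='b'->'d', delta=(4-2)*11^0 mod 257 = 2, hash=1+2 mod 257 = 3
Option C: s[1]='g'->'d', delta=(4-7)*11^4 mod 257 = 24, hash=1+24 mod 257 = 25
Option D: s[2]='f'->'e', delta=(5-6)*11^3 mod 257 = 211, hash=1+211 mod 257 = 212 <-- target
Option E: s[0]='f'->'d', delta=(4-6)*11^5 mod 257 = 176, hash=1+176 mod 257 = 177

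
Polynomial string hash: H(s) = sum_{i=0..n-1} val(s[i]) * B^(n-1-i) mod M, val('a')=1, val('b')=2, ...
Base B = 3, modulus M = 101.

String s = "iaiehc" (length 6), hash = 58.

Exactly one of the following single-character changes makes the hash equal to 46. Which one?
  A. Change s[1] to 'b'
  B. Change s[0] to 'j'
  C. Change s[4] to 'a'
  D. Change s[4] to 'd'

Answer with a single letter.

Option A: s[1]='a'->'b', delta=(2-1)*3^4 mod 101 = 81, hash=58+81 mod 101 = 38
Option B: s[0]='i'->'j', delta=(10-9)*3^5 mod 101 = 41, hash=58+41 mod 101 = 99
Option C: s[4]='h'->'a', delta=(1-8)*3^1 mod 101 = 80, hash=58+80 mod 101 = 37
Option D: s[4]='h'->'d', delta=(4-8)*3^1 mod 101 = 89, hash=58+89 mod 101 = 46 <-- target

Answer: D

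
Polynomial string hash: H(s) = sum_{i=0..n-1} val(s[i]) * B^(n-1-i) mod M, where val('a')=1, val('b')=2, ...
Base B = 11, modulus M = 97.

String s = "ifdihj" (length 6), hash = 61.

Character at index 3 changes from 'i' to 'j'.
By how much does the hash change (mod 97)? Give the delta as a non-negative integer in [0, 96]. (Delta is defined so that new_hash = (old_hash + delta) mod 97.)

Delta formula: (val(new) - val(old)) * B^(n-1-k) mod M
  val('j') - val('i') = 10 - 9 = 1
  B^(n-1-k) = 11^2 mod 97 = 24
  Delta = 1 * 24 mod 97 = 24

Answer: 24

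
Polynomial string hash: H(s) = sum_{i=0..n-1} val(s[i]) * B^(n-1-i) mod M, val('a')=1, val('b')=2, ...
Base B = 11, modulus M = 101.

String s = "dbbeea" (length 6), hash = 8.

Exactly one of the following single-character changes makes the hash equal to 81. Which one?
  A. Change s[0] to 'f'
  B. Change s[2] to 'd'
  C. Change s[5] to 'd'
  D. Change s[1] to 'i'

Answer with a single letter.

Option A: s[0]='d'->'f', delta=(6-4)*11^5 mod 101 = 13, hash=8+13 mod 101 = 21
Option B: s[2]='b'->'d', delta=(4-2)*11^3 mod 101 = 36, hash=8+36 mod 101 = 44
Option C: s[5]='a'->'d', delta=(4-1)*11^0 mod 101 = 3, hash=8+3 mod 101 = 11
Option D: s[1]='b'->'i', delta=(9-2)*11^4 mod 101 = 73, hash=8+73 mod 101 = 81 <-- target

Answer: D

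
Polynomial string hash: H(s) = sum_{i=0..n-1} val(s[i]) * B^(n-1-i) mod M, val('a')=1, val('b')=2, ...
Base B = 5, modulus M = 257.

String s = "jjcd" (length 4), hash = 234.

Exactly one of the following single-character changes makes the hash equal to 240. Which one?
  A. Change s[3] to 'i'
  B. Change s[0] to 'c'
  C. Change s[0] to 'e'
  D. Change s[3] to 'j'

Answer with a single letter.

Answer: D

Derivation:
Option A: s[3]='d'->'i', delta=(9-4)*5^0 mod 257 = 5, hash=234+5 mod 257 = 239
Option B: s[0]='j'->'c', delta=(3-10)*5^3 mod 257 = 153, hash=234+153 mod 257 = 130
Option C: s[0]='j'->'e', delta=(5-10)*5^3 mod 257 = 146, hash=234+146 mod 257 = 123
Option D: s[3]='d'->'j', delta=(10-4)*5^0 mod 257 = 6, hash=234+6 mod 257 = 240 <-- target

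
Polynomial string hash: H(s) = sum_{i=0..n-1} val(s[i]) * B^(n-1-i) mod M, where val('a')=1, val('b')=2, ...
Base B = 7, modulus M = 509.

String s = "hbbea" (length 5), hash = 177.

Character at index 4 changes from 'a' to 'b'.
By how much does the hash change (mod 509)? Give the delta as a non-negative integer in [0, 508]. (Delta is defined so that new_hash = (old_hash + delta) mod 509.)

Delta formula: (val(new) - val(old)) * B^(n-1-k) mod M
  val('b') - val('a') = 2 - 1 = 1
  B^(n-1-k) = 7^0 mod 509 = 1
  Delta = 1 * 1 mod 509 = 1

Answer: 1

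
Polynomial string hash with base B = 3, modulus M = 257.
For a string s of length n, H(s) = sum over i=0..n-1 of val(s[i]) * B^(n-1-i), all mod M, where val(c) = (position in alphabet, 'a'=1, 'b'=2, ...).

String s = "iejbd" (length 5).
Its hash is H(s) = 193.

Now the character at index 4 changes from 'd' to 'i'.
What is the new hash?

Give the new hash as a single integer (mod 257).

Answer: 198

Derivation:
val('d') = 4, val('i') = 9
Position k = 4, exponent = n-1-k = 0
B^0 mod M = 3^0 mod 257 = 1
Delta = (9 - 4) * 1 mod 257 = 5
New hash = (193 + 5) mod 257 = 198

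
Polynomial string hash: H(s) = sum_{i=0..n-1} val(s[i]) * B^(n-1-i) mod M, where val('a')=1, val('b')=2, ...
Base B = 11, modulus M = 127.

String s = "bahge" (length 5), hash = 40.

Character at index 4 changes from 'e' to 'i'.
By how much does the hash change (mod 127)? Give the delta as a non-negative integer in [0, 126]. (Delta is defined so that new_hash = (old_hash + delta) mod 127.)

Delta formula: (val(new) - val(old)) * B^(n-1-k) mod M
  val('i') - val('e') = 9 - 5 = 4
  B^(n-1-k) = 11^0 mod 127 = 1
  Delta = 4 * 1 mod 127 = 4

Answer: 4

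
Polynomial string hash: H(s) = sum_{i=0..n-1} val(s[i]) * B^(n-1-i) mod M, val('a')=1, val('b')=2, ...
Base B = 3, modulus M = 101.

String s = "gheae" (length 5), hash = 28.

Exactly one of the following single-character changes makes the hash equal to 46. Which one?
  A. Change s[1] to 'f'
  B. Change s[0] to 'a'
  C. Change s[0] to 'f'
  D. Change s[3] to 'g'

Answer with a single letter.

Answer: D

Derivation:
Option A: s[1]='h'->'f', delta=(6-8)*3^3 mod 101 = 47, hash=28+47 mod 101 = 75
Option B: s[0]='g'->'a', delta=(1-7)*3^4 mod 101 = 19, hash=28+19 mod 101 = 47
Option C: s[0]='g'->'f', delta=(6-7)*3^4 mod 101 = 20, hash=28+20 mod 101 = 48
Option D: s[3]='a'->'g', delta=(7-1)*3^1 mod 101 = 18, hash=28+18 mod 101 = 46 <-- target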